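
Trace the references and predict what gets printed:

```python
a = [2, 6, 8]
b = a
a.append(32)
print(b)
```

Key concept: basic list aliasing.
Step by step:
`a = [2, 6, 8]` → a = [2, 6, 8]
`b = a` → b = [2, 6, 8] (same object as a)
`a.append(32)` → a = [2, 6, 8, 32] (same object as b); b = [2, 6, 8, 32] (same object as a)
`print(b)` → prints [2, 6, 8, 32]

Answer: [2, 6, 8, 32]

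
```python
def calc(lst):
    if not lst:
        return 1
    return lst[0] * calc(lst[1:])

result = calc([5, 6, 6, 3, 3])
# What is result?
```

Product over [5, 6, 6, 3, 3] = 5 * 6 * 6 * 3 * 3 = 1620

Answer: 1620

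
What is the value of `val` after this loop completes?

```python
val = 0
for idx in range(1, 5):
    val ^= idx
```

XOR of 1 to 4
`val` takes the values: 0 → 1 → 3 → 0 → 4

Answer: 4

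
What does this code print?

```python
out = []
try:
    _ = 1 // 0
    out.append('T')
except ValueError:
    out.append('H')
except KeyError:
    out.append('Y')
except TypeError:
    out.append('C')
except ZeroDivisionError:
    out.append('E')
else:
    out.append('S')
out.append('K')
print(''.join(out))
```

Execution trace: 'E' (except ZeroDivisionError) → 'K' (after the try/except). Output: EK

Answer: EK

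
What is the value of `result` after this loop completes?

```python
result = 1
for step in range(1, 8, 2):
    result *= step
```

Product of 1, 3, 5, ... up to 7
`result` takes the values: 1 → 3 → 15 → 105

Answer: 105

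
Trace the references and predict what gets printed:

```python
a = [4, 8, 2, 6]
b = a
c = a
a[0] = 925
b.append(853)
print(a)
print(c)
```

Key concept: multiple aliases.
Step by step:
`a = [4, 8, 2, 6]` → a = [4, 8, 2, 6]
`b = a` → b = [4, 8, 2, 6] (same object as a)
`c = a` → c = [4, 8, 2, 6] (same object as a, b)
`a[0] = 925` → a = [925, 8, 2, 6] (same object as b, c); b = [925, 8, 2, 6] (same object as a, c); c = [925, 8, 2, 6] (same object as a, b)
`b.append(853)` → a = [925, 8, 2, 6, 853] (same object as b, c); b = [925, 8, 2, 6, 853] (same object as a, c); c = [925, 8, 2, 6, 853] (same object as a, b)
`print(a)` → prints [925, 8, 2, 6, 853]
`print(c)` → prints [925, 8, 2, 6, 853]

Answer:
[925, 8, 2, 6, 853]
[925, 8, 2, 6, 853]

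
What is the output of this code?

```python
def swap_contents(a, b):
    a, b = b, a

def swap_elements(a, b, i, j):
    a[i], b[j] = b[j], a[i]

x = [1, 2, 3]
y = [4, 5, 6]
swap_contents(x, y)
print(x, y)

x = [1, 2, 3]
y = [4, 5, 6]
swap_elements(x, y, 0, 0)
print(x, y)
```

Key concept: parameter rebinding vs mutation.
Step by step:
`x = [1, 2, 3]` → x = [1, 2, 3]
`y = [4, 5, 6]` → y = [4, 5, 6]
`swap_contents(x, y)` → no visible change to tracked variables
`print(x, y)` → prints [1, 2, 3] [4, 5, 6]
`x = [1, 2, 3]` → x = [1, 2, 3]
`y = [4, 5, 6]` → y = [4, 5, 6]
`swap_elements(x, y, 0, 0)` → x = [4, 2, 3]; y = [1, 5, 6]
`print(x, y)` → prints [4, 2, 3] [1, 5, 6]

Answer:
[1, 2, 3] [4, 5, 6]
[4, 2, 3] [1, 5, 6]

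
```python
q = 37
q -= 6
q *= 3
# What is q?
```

Trace:
`q = 37` → q = 37
`q -= 6` → q = 31
`q *= 3` → q = 93
So q = 93

Answer: 93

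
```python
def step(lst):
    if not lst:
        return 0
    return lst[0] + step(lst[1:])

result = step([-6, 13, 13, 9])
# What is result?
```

(-6) + 13 + 13 + 9 + 0 = 29

Answer: 29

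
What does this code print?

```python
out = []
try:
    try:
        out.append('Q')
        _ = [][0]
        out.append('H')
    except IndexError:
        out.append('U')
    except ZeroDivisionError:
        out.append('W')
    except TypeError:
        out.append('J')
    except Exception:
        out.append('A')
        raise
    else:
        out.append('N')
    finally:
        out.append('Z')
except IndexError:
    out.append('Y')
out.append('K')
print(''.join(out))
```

Execution trace: 'Q' (inner try body) → 'U' (inner except IndexError) → 'Z' (inner finally) → 'K' (after the try/except). Output: QUZK

Answer: QUZK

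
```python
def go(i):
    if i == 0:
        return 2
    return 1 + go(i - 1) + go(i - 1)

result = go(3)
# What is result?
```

go(i) = 1 + 2·go(i-1), go(0)=2. Closed form: (2+1)·2^3 - 1 = 23.

Answer: 23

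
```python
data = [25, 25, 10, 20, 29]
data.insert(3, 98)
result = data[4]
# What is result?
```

Trace:
`data = [25, 25, 10, 20, 29]` → data = [25, 25, 10, 20, 29]
`data.insert(3, 98)` → data = [25, 25, 10, 98, 20, 29]
`result = data[4]` → result = 20
So result = 20

Answer: 20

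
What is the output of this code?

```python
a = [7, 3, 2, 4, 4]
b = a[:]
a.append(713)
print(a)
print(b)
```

Key concept: slice [:] creates copy.
Step by step:
`a = [7, 3, 2, 4, 4]` → a = [7, 3, 2, 4, 4]
`b = a[:]` → b = [7, 3, 2, 4, 4]
`a.append(713)` → a = [7, 3, 2, 4, 4, 713]
`print(a)` → prints [7, 3, 2, 4, 4, 713]
`print(b)` → prints [7, 3, 2, 4, 4]

Answer:
[7, 3, 2, 4, 4, 713]
[7, 3, 2, 4, 4]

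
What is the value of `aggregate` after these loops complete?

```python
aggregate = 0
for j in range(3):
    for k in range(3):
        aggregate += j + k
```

Sum of all j+k for j,k in 3x3
`aggregate` takes the values: 0 → 1 → 3 → 4 → 6 → 9 → 11 → 14 → 18

Answer: 18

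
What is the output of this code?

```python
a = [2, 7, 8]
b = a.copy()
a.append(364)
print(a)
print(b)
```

Key concept: list.copy() creates independent copy.
Step by step:
`a = [2, 7, 8]` → a = [2, 7, 8]
`b = a.copy()` → b = [2, 7, 8]
`a.append(364)` → a = [2, 7, 8, 364]
`print(a)` → prints [2, 7, 8, 364]
`print(b)` → prints [2, 7, 8]

Answer:
[2, 7, 8, 364]
[2, 7, 8]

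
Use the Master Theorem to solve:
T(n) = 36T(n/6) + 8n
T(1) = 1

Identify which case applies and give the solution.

a=36, b=6, f(n)=8n. log_6(36) = 2. Since c=1 < 2, Case 1 applies: T(n) = Θ(n^log_b(a)) = O(n^2).

Answer: O(n^2) - Case 1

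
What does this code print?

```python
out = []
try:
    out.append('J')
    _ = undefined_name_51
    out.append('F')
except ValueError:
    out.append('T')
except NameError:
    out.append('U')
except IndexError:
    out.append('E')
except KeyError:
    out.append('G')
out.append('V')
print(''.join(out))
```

Execution trace: 'J' (try body) → 'U' (except NameError) → 'V' (after the try/except). Output: JUV

Answer: JUV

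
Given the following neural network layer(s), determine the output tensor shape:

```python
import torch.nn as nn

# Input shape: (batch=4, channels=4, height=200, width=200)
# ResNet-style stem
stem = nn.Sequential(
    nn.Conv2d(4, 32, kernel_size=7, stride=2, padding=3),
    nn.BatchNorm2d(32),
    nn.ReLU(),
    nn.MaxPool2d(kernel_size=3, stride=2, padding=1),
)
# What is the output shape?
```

Input: (4, 4, 200, 200) -> after Conv2d 7x7 stride=2: (4, 32, 100, 100) -> Output: (4, 32, 50, 50)

Answer: (4, 32, 50, 50)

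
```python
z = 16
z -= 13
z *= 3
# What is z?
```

Trace:
`z = 16` → z = 16
`z -= 13` → z = 3
`z *= 3` → z = 9
So z = 9

Answer: 9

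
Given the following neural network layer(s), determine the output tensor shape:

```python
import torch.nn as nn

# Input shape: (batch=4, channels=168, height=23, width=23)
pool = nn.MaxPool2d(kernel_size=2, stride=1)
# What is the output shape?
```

Input: (4, 168, 23, 23) -> Output: (4, 168, 22, 22)

Answer: (4, 168, 22, 22)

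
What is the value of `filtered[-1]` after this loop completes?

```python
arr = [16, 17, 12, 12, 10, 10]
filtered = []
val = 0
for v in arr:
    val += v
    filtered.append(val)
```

Cumulative sum ends at 77
`filtered` takes the values: [] → [16] → [16, 33] → [16, 33, 45] → [16, 33, 45, 57] → [16, 33, 45, 57, 67] → [16, 33, 45, 57, 67, 77]
So `filtered[-1]` = 77

Answer: 77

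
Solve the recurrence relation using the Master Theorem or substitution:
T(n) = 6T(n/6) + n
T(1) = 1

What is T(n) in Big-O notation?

By Master Theorem: a=6, b=6, f(n)=n. Since log_6(6) = 1 and f(n) = Θ(n^1), Case 2 applies. T(n) = O(n log n).

Answer: O(n log n)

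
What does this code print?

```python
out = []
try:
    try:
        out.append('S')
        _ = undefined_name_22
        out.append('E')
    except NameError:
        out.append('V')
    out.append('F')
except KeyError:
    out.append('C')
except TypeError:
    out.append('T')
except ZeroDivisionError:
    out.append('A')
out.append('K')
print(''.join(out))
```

Execution trace: 'S' (inner try body) → 'V' (inner except NameError) → 'F' (try body, no exception) → 'K' (after the try/except). Output: SVFK

Answer: SVFK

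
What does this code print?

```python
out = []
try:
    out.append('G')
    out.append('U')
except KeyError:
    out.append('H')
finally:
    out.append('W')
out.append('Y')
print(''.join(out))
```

Execution trace: 'G' (try body) → 'U' (try body, no exception) → 'W' (finally) → 'Y' (after the try/except). Output: GUWY

Answer: GUWY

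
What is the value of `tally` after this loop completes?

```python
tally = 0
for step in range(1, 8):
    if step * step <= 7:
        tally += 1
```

Count numbers where step² ≤ 7
`tally` takes the values: 0 → 1 → 2

Answer: 2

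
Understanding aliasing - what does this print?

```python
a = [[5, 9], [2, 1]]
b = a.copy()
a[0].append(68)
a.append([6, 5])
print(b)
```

Key concept: shallow copy with nested lists.
Step by step:
`a = [[5, 9], [2, 1]]` → a = [[5, 9], [2, 1]]
`b = a.copy()` → b = [[5, 9], [2, 1]]
`a[0].append(68)` → a = [[5, 9, 68], [2, 1]]; b = [[5, 9, 68], [2, 1]]
`a.append([6, 5])` → a = [[5, 9, 68], [2, 1], [6, 5]]
`print(b)` → prints [[5, 9, 68], [2, 1]]

Answer: [[5, 9, 68], [2, 1]]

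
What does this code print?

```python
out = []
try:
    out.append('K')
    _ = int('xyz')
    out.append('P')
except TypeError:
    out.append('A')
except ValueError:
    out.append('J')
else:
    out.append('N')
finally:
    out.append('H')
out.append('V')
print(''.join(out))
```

Execution trace: 'K' (try body) → 'J' (except ValueError) → 'H' (finally) → 'V' (after the try/except). Output: KJHV

Answer: KJHV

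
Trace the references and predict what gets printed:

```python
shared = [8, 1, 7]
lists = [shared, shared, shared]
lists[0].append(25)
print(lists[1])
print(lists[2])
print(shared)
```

Key concept: list of same reference.
Step by step:
`shared = [8, 1, 7]` → shared = [8, 1, 7]
`lists = [shared, shared, shared]` → lists = [[8, 1, 7], [8, 1, 7], [8, 1, 7]]
`lists[0].append(25)` → shared = [8, 1, 7, 25]; lists = [[8, 1, 7, 25], [8, 1, 7, 25], [8, 1, 7, 25]]
`print(lists[1])` → prints [8, 1, 7, 25]
`print(lists[2])` → prints [8, 1, 7, 25]
`print(shared)` → prints [8, 1, 7, 25]

Answer:
[8, 1, 7, 25]
[8, 1, 7, 25]
[8, 1, 7, 25]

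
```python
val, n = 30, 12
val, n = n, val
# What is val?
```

Trace:
`val, n = 30, 12` → val = 30; n = 12
`val, n = n, val` → val = 12; n = 30
So val = 12

Answer: 12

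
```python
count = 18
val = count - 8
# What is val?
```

Trace:
`count = 18` → count = 18
`val = count - 8` → val = 10
So val = 10

Answer: 10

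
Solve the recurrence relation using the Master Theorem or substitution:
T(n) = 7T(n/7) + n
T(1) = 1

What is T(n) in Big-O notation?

By Master Theorem: a=7, b=7, f(n)=n. Since log_7(7) = 1 and f(n) = Θ(n^1), Case 2 applies. T(n) = O(n log n).

Answer: O(n log n)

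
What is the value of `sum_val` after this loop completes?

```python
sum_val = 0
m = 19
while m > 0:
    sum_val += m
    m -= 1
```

Sum 19 down to 1
`sum_val` takes the values: 0 → 19 → 37 → 54 → 70 → 85 → 99 → 112 → 124 → 135 → 145 → 154 → 162 → 169 → 175 → 180 → 184 → 187 → 189 → 190

Answer: 190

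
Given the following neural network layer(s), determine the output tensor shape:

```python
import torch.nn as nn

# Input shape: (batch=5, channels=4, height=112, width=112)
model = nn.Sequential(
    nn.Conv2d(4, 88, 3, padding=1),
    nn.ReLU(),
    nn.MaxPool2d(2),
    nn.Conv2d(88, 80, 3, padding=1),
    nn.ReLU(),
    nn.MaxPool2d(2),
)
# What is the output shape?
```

Input: (5, 4, 112, 112) -> after first Conv2d: (5, 88, 112, 112) -> after first MaxPool2d: (5, 88, 56, 56) -> after second Conv2d: (5, 80, 56, 56) -> Output: (5, 80, 28, 28)

Answer: (5, 80, 28, 28)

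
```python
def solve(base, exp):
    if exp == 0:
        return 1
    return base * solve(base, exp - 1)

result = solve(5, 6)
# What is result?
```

solve(5, 6) = 5 * 5 * 5 * 5 * 5 * 5 = 15625

Answer: 15625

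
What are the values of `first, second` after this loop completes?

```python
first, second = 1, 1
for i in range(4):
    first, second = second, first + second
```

Fibonacci: after 4 iterations
`first, second` takes the values: (1, 1) → (1, 2) → (2, 3) → (3, 5) → (5, 8)

Answer: 5, 8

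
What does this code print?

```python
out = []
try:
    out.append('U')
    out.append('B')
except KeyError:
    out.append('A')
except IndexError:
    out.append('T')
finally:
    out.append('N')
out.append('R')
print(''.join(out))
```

Execution trace: 'U' (try body) → 'B' (try body, no exception) → 'N' (finally) → 'R' (after the try/except). Output: UBNR

Answer: UBNR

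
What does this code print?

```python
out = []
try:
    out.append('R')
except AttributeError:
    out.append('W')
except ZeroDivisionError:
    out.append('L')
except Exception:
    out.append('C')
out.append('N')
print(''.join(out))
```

Execution trace: 'R' (try body, no exception) → 'N' (after the try/except). Output: RN

Answer: RN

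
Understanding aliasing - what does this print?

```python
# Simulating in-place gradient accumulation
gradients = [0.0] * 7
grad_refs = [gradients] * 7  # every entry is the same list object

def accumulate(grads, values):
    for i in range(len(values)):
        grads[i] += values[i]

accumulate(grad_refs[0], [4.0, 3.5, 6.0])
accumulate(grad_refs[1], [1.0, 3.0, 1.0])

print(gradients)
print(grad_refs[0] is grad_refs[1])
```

Key concept: gradient accumulation aliasing.
Step by step:
`gradients = [0.0] * 7` → gradients = [0.0, 0.0, 0.0, 0.0, 0.0, 0.0, 0.0]
`grad_refs = [gradients] * 7` → grad_refs = [[0.0, 0.0, 0.0, 0.0, 0.0, 0.0, 0.0], [0.0, 0.0, 0.0, 0.0, 0.0, 0.0, 0.0], [0.0, 0.0, 0.0, 0.0, 0.0, 0.0, 0.0], [0.0, 0.0, 0.0, 0.0, 0.0, 0.0, 0.0], [0.0, 0.0, 0.0, 0.0, 0.0, 0.0, 0.0], [0.0, 0.0, 0.0, 0.0, 0.0, 0.0, 0.0], [0.0, 0.0, 0.0, 0.0, 0.0, 0.0, 0.0]]
`accumulate(grad_refs[0], [4.0, 3.5, 6.0])` → gradients = [4.0, 3.5, 6.0, 0.0, 0.0, 0.0, 0.0]; grad_refs = [[4.0, 3.5, 6.0, 0.0, 0.0, 0.0, 0.0], [4.0, 3.5, 6.0, 0.0, 0.0, 0.0, 0.0], [4.0, 3.5, 6.0, 0.0, 0.0, 0.0, 0.0], [4.0, 3.5, 6.0, 0.0, 0.0, 0.0, 0.0], [4.0, 3.5, 6.0, 0.0, 0.0, 0.0, 0.0], [4.0, 3.5, 6.0, 0.0, 0.0, 0.0, 0.0], [4.0, 3.5, 6.0, 0.0, 0.0, 0.0, 0.0]]
`accumulate(grad_refs[1], [1.0, 3.0, 1.0])` → gradients = [5.0, 6.5, 7.0, 0.0, 0.0, 0.0, 0.0]; grad_refs = [[5.0, 6.5, 7.0, 0.0, 0.0, 0.0, 0.0], [5.0, 6.5, 7.0, 0.0, 0.0, 0.0, 0.0], [5.0, 6.5, 7.0, 0.0, 0.0, 0.0, 0.0], [5.0, 6.5, 7.0, 0.0, 0.0, 0.0, 0.0], [5.0, 6.5, 7.0, 0.0, 0.0, 0.0, 0.0], [5.0, 6.5, 7.0, 0.0, 0.0, 0.0, 0.0], [5.0, 6.5, 7.0, 0.0, 0.0, 0.0, 0.0]]
`print(gradients)` → prints [5.0, 6.5, 7.0, 0.0, 0.0, 0.0, 0.0]
`print(grad_refs[0] is grad_refs[1])` → prints True

Answer:
[5.0, 6.5, 7.0, 0.0, 0.0, 0.0, 0.0]
True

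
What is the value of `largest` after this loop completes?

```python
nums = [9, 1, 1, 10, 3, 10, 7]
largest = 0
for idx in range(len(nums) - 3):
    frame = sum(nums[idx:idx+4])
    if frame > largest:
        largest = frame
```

Max sum of 4-element window in [9, 1, 1, 10, 3, 10, 7]
`largest` takes the values: 0 → 21 → 24 → 30

Answer: 30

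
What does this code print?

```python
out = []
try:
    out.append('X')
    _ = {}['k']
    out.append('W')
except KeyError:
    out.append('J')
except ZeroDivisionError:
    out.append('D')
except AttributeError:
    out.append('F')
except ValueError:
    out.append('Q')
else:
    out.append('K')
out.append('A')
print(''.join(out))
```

Execution trace: 'X' (try body) → 'J' (except KeyError) → 'A' (after the try/except). Output: XJA

Answer: XJA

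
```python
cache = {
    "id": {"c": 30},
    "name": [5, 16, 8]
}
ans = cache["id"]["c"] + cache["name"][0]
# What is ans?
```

Trace:
`cache = { ...` → cache = {'id': {'c': 30}, 'name': [5, 16, 8]}
`ans = cache["id"]["c"] + cache["name"][0]` → ans = 35
So ans = 35

Answer: 35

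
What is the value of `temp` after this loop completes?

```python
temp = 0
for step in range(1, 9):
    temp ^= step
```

XOR of 1 to 8
`temp` takes the values: 0 → 1 → 3 → 0 → 4 → 1 → 7 → 0 → 8

Answer: 8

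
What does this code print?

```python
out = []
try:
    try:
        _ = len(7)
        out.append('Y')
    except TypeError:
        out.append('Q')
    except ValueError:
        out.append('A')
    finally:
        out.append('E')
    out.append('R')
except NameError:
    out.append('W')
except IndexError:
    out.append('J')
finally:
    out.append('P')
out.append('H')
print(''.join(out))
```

Execution trace: 'Q' (inner except TypeError) → 'E' (inner finally) → 'R' (try body, no exception) → 'P' (finally) → 'H' (after the try/except). Output: QERPH

Answer: QERPH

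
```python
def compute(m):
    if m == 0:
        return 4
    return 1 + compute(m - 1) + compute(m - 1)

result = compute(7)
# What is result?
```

compute(m) = 1 + 2·compute(m-1), compute(0)=4. Closed form: (4+1)·2^7 - 1 = 639.

Answer: 639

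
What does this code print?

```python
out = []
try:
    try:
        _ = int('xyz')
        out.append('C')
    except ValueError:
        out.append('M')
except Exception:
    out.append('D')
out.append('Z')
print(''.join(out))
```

Execution trace: 'M' (inner except ValueError) → 'Z' (after the try/except). Output: MZ

Answer: MZ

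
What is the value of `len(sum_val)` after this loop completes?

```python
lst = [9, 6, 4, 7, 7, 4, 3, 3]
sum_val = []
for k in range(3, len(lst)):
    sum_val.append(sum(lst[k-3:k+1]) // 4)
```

Number of 4-element averages
`sum_val` takes the values: [] → [6] → [6, 6] → [6, 6, 5] → [6, 6, 5, 5] → [6, 6, 5, 5, 4]
So `len(sum_val)` = 5

Answer: 5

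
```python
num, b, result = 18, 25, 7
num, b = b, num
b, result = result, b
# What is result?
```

Trace:
`num, b, result = 18, 25, 7` → num = 18; b = 25; result = 7
`num, b = b, num` → num = 25; b = 18
`b, result = result, b` → b = 7; result = 18
So result = 18

Answer: 18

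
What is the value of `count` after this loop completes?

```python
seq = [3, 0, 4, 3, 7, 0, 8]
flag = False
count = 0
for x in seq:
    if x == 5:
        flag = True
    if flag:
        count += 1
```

Count elements after first 5 in [3, 0, 4, 3, 7, 0, 8]
`count` takes the values: 0

Answer: 0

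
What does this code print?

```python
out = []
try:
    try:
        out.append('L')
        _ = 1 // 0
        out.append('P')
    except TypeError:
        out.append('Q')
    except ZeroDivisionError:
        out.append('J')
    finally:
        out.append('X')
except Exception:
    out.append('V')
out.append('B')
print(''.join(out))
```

Execution trace: 'L' (inner try body) → 'J' (inner except ZeroDivisionError) → 'X' (inner finally) → 'B' (after the try/except). Output: LJXB

Answer: LJXB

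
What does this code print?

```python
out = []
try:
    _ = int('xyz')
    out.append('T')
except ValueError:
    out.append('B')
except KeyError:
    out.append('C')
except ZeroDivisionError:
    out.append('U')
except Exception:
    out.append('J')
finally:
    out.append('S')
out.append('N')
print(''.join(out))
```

Execution trace: 'B' (except ValueError) → 'S' (finally) → 'N' (after the try/except). Output: BSN

Answer: BSN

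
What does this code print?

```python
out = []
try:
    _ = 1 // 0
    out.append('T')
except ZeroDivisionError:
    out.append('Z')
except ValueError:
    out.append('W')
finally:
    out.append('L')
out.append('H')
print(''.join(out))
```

Execution trace: 'Z' (except ZeroDivisionError) → 'L' (finally) → 'H' (after the try/except). Output: ZLH

Answer: ZLH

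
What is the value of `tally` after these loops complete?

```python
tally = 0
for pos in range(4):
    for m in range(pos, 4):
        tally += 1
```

Upper triangle: 4 + 3 + ... + 1
`tally` takes the values: 0 → 1 → 2 → 3 → 4 → 5 → 6 → 7 → 8 → 9 → 10

Answer: 10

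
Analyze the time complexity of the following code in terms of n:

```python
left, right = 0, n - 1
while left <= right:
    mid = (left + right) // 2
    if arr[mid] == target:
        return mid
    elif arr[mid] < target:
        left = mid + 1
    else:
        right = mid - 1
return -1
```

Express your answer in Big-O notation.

This is Binary search in a sorted array. Time complexity: O(log n).

Answer: O(log n)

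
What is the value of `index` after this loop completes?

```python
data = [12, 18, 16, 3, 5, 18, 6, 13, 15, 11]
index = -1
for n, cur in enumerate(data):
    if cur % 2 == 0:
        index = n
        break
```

First even number index in [12, 18, 16, 3, 5, 18, 6, 13, 15, 11]
`index` takes the values: -1 → 0

Answer: 0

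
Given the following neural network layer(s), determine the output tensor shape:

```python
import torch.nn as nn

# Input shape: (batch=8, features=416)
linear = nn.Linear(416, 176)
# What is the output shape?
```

Input: (8, 416) -> Output: (8, 176)

Answer: (8, 176)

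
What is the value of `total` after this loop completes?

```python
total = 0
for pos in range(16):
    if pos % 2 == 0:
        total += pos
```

Sum of even numbers 0 to 15
`total` takes the values: 0 → 2 → 6 → 12 → 20 → 30 → 42 → 56

Answer: 56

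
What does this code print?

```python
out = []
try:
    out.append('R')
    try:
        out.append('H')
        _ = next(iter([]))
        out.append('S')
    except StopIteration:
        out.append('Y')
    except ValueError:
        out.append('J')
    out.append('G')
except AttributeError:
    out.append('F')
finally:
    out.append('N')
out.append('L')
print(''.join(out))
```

Execution trace: 'R' (try body) → 'H' (inner try body) → 'Y' (inner except StopIteration) → 'G' (try body, no exception) → 'N' (finally) → 'L' (after the try/except). Output: RHYGNL

Answer: RHYGNL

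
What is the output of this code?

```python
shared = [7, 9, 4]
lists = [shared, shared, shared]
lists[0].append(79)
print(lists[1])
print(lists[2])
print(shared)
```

Key concept: list of same reference.
Step by step:
`shared = [7, 9, 4]` → shared = [7, 9, 4]
`lists = [shared, shared, shared]` → lists = [[7, 9, 4], [7, 9, 4], [7, 9, 4]]
`lists[0].append(79)` → shared = [7, 9, 4, 79]; lists = [[7, 9, 4, 79], [7, 9, 4, 79], [7, 9, 4, 79]]
`print(lists[1])` → prints [7, 9, 4, 79]
`print(lists[2])` → prints [7, 9, 4, 79]
`print(shared)` → prints [7, 9, 4, 79]

Answer:
[7, 9, 4, 79]
[7, 9, 4, 79]
[7, 9, 4, 79]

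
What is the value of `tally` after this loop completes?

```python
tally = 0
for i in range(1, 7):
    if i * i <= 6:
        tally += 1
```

Count numbers where i² ≤ 6
`tally` takes the values: 0 → 1 → 2

Answer: 2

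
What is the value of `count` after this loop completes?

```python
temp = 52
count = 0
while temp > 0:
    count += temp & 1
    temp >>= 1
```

Count set bits in 52 (binary: 0b110100)
`count` takes the values: 0 → 1 → 2 → 3

Answer: 3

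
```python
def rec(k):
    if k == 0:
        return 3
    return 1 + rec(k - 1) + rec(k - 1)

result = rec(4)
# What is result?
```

rec(k) = 1 + 2·rec(k-1), rec(0)=3. Closed form: (3+1)·2^4 - 1 = 63.

Answer: 63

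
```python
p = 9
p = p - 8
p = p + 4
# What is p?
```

Trace:
`p = 9` → p = 9
`p = p - 8` → p = 1
`p = p + 4` → p = 5
So p = 5

Answer: 5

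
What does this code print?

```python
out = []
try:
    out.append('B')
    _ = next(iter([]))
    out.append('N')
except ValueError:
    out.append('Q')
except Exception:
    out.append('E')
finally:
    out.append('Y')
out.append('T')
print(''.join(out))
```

Execution trace: 'B' (try body) → 'E' (except Exception) → 'Y' (finally) → 'T' (after the try/except). Output: BEYT

Answer: BEYT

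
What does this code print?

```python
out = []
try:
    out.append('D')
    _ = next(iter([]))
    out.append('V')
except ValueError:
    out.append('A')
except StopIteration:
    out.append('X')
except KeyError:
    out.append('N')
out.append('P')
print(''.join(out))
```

Execution trace: 'D' (try body) → 'X' (except StopIteration) → 'P' (after the try/except). Output: DXP

Answer: DXP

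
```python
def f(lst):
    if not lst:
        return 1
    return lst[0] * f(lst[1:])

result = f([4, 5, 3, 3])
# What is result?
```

Product over [4, 5, 3, 3] = 4 * 5 * 3 * 3 = 180

Answer: 180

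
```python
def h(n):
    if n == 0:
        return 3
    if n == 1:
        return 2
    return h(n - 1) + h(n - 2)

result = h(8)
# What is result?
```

Build up from base cases: h(0)=3, h(1)=2, h(2)=5, h(3)=7, h(4)=12, h(5)=19, h(6)=31, ..., h(8)=81

Answer: 81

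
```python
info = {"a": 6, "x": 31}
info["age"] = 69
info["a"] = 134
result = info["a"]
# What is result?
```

Trace:
`info = {"a": 6, "x": 31}` → info = {'a': 6, 'x': 31}
`info["age"] = 69` → info = {'a': 6, 'x': 31, 'age': 69}
`info["a"] = 134` → info = {'a': 134, 'x': 31, 'age': 69}
`result = info["a"]` → result = 134
So result = 134

Answer: 134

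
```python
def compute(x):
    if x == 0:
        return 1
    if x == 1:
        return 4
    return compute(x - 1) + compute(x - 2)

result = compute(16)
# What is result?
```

Build up from base cases: compute(0)=1, compute(1)=4, compute(2)=5, compute(3)=9, compute(4)=14, compute(5)=23, compute(6)=37, ..., compute(16)=4558

Answer: 4558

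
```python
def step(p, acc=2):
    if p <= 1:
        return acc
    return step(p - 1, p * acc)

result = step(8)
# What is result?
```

Accumulator trace (n, acc): (8, 2) -> (7, 16) -> (6, 112) -> (5, 672) -> (4, 3360) -> (3, 13440) -> (2, 40320) -> (1, 80640) -> return 80640

Answer: 80640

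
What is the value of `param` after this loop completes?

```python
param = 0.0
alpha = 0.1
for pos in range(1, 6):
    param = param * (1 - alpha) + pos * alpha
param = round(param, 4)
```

Moving average with lr=0.1
`param` takes the values: 0.0 → 0.1 → 0.29 → 0.561 → 0.9049 → 1.31441 → 1.3144

Answer: 1.3144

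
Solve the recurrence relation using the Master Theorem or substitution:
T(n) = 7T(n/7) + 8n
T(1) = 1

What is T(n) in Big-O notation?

By Master Theorem: a=7, b=7, f(n)=8n. Since log_7(7) = 1 and f(n) = Θ(n^1), Case 2 applies. T(n) = O(n log n).

Answer: O(n log n)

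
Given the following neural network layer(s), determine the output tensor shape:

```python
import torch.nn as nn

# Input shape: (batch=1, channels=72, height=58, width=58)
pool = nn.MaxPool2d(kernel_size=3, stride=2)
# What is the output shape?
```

Input: (1, 72, 58, 58) -> Output: (1, 72, 28, 28)

Answer: (1, 72, 28, 28)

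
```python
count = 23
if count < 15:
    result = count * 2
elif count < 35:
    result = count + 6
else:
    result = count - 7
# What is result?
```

Trace:
`count = 23` → count = 23
`if count < 15: ...` → count < 15 is False, count < 35 is True → result = 29
So result = 29

Answer: 29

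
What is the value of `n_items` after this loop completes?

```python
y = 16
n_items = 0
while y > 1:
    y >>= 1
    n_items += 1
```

Count right shifts until 1
`n_items` takes the values: 0 → 1 → 2 → 3 → 4

Answer: 4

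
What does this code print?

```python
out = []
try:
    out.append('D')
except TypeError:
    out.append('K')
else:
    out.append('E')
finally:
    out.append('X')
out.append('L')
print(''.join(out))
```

Execution trace: 'D' (try body, no exception) → 'E' (else) → 'X' (finally) → 'L' (after the try/except). Output: DEXL

Answer: DEXL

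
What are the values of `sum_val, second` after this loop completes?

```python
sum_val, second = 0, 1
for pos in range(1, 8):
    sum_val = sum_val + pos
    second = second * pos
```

Sum and factorial of 1 to 7
`sum_val, second` takes the values: (0, 1) → (1, 1) → (3, 1) → (3, 2) → (6, 2) → (6, 6) → (10, 6) → (10, 24) → (15, 24) → (15, 120) → (21, 120) → (21, 720) → (28, 720) → (28, 5040)

Answer: 28, 5040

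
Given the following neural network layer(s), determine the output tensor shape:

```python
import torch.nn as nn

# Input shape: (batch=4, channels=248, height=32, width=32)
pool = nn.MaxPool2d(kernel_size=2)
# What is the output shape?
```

Input: (4, 248, 32, 32) -> Output: (4, 248, 16, 16)

Answer: (4, 248, 16, 16)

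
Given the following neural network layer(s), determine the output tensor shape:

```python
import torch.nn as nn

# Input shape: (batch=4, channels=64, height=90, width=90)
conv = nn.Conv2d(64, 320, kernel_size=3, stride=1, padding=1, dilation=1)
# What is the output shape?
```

Input: (4, 64, 90, 90) -> Output: (4, 320, 90, 90)

Answer: (4, 320, 90, 90)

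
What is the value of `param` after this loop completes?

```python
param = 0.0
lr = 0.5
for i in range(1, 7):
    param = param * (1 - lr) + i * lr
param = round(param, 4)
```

Moving average with lr=0.5
`param` takes the values: 0.0 → 0.5 → 1.25 → 2.125 → 3.0625 → 4.03125 → 5.015625 → 5.0156

Answer: 5.0156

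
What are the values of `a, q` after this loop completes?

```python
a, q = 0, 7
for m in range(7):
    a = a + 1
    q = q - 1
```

a goes 0→7, q goes 7→0
`a, q` takes the values: (0, 7) → (1, 7) → (1, 6) → (2, 6) → (2, 5) → (3, 5) → (3, 4) → (4, 4) → (4, 3) → (5, 3) → (5, 2) → (6, 2) → (6, 1) → (7, 1) → (7, 0)

Answer: 7, 0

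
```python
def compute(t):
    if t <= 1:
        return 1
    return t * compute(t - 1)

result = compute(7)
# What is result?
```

compute(7) = 7 * 6 * 5 * 4 * 3 * 2 * 1 = 5040

Answer: 5040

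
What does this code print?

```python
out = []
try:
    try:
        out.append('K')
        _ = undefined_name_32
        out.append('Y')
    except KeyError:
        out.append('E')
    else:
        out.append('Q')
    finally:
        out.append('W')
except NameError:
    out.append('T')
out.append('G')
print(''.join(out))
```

Execution trace: 'K' (try body) → 'W' (finally) → 'T' (outer except NameError) → 'G' (after the try/except). Output: KWTG

Answer: KWTG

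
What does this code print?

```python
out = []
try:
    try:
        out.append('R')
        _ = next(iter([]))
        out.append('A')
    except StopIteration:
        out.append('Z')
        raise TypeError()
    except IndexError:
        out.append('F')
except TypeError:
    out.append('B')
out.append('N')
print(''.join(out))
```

Execution trace: 'R' (inner try body) → 'Z' (inner except StopIteration) → 'B' (outer except TypeError) → 'N' (after the try/except). Output: RZBN

Answer: RZBN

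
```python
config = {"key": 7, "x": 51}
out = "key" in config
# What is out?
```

Trace:
`config = {"key": 7, "x": 51}` → config = {'key': 7, 'x': 51}
`out = "key" in config` → out = True
So out = True

Answer: True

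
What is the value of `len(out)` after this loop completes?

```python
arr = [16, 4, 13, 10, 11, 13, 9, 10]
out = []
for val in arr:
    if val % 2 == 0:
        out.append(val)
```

Count even numbers in [16, 4, 13, 10, 11, 13, 9, 10]
`out` takes the values: [] → [16] → [16, 4] → [16, 4, 10] → [16, 4, 10, 10]
So `len(out)` = 4

Answer: 4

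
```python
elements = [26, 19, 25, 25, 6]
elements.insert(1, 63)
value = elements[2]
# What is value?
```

Trace:
`elements = [26, 19, 25, 25, 6]` → elements = [26, 19, 25, 25, 6]
`elements.insert(1, 63)` → elements = [26, 63, 19, 25, 25, 6]
`value = elements[2]` → value = 19
So value = 19

Answer: 19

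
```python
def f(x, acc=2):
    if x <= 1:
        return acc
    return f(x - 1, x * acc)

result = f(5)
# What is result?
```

Accumulator trace (n, acc): (5, 2) -> (4, 10) -> (3, 40) -> (2, 120) -> (1, 240) -> return 240

Answer: 240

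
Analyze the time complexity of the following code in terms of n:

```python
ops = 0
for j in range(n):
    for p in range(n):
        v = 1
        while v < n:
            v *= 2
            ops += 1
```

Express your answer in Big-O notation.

Each loop level contributes: n × n × log n. Multiplying the contributions gives O(n^2 log n).

Answer: O(n^2 log n)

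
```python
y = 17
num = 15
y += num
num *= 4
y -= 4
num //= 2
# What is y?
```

Trace:
`y = 17` → y = 17
`num = 15` → num = 15
`y += num` → y = 32
`num *= 4` → num = 60
`y -= 4` → y = 28
`num //= 2` → num = 30
So y = 28

Answer: 28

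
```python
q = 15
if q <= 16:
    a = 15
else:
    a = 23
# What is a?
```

Trace:
`q = 15` → q = 15
`if q <= 16: ...` → q <= 16 is True → a = 15
So a = 15

Answer: 15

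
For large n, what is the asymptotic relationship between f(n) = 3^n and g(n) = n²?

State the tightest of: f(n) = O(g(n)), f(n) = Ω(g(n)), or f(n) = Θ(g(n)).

3^n vs n²: f(n) = Ω(g(n)) but not O(g(n)) — 3^n grows strictly faster than n².

Answer: f(n) = Ω(g(n)) but not O(g(n)) — 3^n grows strictly faster than n².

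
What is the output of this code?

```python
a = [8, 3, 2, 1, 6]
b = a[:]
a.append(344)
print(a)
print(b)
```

Key concept: slice [:] creates copy.
Step by step:
`a = [8, 3, 2, 1, 6]` → a = [8, 3, 2, 1, 6]
`b = a[:]` → b = [8, 3, 2, 1, 6]
`a.append(344)` → a = [8, 3, 2, 1, 6, 344]
`print(a)` → prints [8, 3, 2, 1, 6, 344]
`print(b)` → prints [8, 3, 2, 1, 6]

Answer:
[8, 3, 2, 1, 6, 344]
[8, 3, 2, 1, 6]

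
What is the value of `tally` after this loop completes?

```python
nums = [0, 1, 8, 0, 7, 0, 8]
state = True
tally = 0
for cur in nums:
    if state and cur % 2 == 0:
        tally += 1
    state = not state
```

Count even values at even positions
`tally` takes the values: 0 → 1 → 2 → 3

Answer: 3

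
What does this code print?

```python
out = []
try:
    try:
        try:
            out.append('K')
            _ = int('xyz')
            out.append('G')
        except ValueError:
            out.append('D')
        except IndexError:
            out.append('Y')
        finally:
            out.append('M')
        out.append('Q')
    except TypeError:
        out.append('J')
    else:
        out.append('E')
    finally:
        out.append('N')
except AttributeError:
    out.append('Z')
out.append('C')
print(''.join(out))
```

Execution trace: 'K' (inner try body) → 'D' (inner except ValueError) → 'M' (inner finally) → 'Q' (try body, no exception) → 'E' (else) → 'N' (finally) → 'C' (after the try/except). Output: KDMQENC

Answer: KDMQENC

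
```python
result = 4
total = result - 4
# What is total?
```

Trace:
`result = 4` → result = 4
`total = result - 4` → total = 0
So total = 0

Answer: 0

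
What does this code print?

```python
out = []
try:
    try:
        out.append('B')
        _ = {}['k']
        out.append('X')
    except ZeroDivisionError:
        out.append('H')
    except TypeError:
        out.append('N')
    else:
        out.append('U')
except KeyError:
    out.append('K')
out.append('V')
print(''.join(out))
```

Execution trace: 'B' (try body) → 'K' (outer except KeyError) → 'V' (after the try/except). Output: BKV

Answer: BKV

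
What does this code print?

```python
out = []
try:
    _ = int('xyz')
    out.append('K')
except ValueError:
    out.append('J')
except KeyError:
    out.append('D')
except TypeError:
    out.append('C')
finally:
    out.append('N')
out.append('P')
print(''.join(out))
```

Execution trace: 'J' (except ValueError) → 'N' (finally) → 'P' (after the try/except). Output: JNP

Answer: JNP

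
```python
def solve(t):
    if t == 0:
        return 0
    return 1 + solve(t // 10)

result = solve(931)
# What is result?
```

Count of digits of 931: 3

Answer: 3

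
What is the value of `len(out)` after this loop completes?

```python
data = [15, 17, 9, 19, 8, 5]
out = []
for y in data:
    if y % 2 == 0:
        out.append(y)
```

Count even numbers in [15, 17, 9, 19, 8, 5]
`out` takes the values: [] → [8]
So `len(out)` = 1

Answer: 1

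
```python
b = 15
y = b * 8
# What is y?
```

Trace:
`b = 15` → b = 15
`y = b * 8` → y = 120
So y = 120

Answer: 120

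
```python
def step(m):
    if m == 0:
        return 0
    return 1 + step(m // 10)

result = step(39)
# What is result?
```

Count of digits of 39: 2

Answer: 2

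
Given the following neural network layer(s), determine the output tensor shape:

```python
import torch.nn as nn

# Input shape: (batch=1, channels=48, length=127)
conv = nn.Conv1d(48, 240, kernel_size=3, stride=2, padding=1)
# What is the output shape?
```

Input: (1, 48, 127) -> Output: (1, 240, 64)

Answer: (1, 240, 64)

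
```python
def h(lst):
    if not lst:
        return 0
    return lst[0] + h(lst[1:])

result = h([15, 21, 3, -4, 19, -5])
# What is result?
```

15 + 21 + 3 + (-4) + 19 + (-5) + 0 = 49

Answer: 49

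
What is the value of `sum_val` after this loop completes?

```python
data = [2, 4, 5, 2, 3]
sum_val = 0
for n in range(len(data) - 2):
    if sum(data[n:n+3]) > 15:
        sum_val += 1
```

Count windows with sum > 15
`sum_val` takes the values: 0

Answer: 0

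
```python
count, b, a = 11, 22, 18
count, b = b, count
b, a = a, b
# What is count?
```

Trace:
`count, b, a = 11, 22, 18` → count = 11; b = 22; a = 18
`count, b = b, count` → count = 22; b = 11
`b, a = a, b` → b = 18; a = 11
So count = 22

Answer: 22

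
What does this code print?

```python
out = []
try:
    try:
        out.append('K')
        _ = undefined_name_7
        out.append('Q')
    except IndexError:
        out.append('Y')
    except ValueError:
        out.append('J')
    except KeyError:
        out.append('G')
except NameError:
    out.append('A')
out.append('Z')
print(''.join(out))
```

Execution trace: 'K' (try body) → 'A' (outer except NameError) → 'Z' (after the try/except). Output: KAZ

Answer: KAZ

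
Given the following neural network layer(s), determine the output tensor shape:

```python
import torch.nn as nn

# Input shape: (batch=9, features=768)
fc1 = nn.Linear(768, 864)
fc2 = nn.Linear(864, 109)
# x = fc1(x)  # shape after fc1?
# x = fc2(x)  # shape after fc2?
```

Input: (9, 768) -> after fc1: (9, 864) -> Output: (9, 109)

Answer: (9, 109)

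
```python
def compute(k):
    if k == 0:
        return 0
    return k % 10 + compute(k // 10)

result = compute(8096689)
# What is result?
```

Sum of digits of 8096689: 9 + 8 + 6 + 6 + 9 + 0 + 8 = 46

Answer: 46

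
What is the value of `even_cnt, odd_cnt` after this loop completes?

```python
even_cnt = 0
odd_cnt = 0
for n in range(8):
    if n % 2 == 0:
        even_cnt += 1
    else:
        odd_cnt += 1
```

Count evens and odds in range(8)
`even_cnt, odd_cnt` takes the values: (0, 0) → (1, 0) → (1, 1) → (2, 1) → (2, 2) → (3, 2) → (3, 3) → (4, 3) → (4, 4)

Answer: 4, 4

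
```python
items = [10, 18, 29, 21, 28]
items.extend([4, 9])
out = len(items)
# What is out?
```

Trace:
`items = [10, 18, 29, 21, 28]` → items = [10, 18, 29, 21, 28]
`items.extend([4, 9])` → items = [10, 18, 29, 21, 28, 4, 9]
`out = len(items)` → out = 7
So out = 7

Answer: 7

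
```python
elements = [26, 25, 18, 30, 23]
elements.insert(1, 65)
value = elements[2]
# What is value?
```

Trace:
`elements = [26, 25, 18, 30, 23]` → elements = [26, 25, 18, 30, 23]
`elements.insert(1, 65)` → elements = [26, 65, 25, 18, 30, 23]
`value = elements[2]` → value = 25
So value = 25

Answer: 25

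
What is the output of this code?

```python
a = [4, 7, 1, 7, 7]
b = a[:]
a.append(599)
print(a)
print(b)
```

Key concept: slice [:] creates copy.
Step by step:
`a = [4, 7, 1, 7, 7]` → a = [4, 7, 1, 7, 7]
`b = a[:]` → b = [4, 7, 1, 7, 7]
`a.append(599)` → a = [4, 7, 1, 7, 7, 599]
`print(a)` → prints [4, 7, 1, 7, 7, 599]
`print(b)` → prints [4, 7, 1, 7, 7]

Answer:
[4, 7, 1, 7, 7, 599]
[4, 7, 1, 7, 7]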